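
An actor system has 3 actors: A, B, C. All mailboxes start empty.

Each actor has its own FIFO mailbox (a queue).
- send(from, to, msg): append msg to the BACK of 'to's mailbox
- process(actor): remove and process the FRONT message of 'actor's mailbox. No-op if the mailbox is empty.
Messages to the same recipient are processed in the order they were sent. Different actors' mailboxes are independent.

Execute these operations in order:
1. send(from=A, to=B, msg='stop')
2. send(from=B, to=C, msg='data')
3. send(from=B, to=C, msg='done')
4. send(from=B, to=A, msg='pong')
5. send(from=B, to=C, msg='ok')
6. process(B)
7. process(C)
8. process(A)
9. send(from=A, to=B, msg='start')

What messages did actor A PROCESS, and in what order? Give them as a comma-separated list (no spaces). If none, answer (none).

Answer: pong

Derivation:
After 1 (send(from=A, to=B, msg='stop')): A:[] B:[stop] C:[]
After 2 (send(from=B, to=C, msg='data')): A:[] B:[stop] C:[data]
After 3 (send(from=B, to=C, msg='done')): A:[] B:[stop] C:[data,done]
After 4 (send(from=B, to=A, msg='pong')): A:[pong] B:[stop] C:[data,done]
After 5 (send(from=B, to=C, msg='ok')): A:[pong] B:[stop] C:[data,done,ok]
After 6 (process(B)): A:[pong] B:[] C:[data,done,ok]
After 7 (process(C)): A:[pong] B:[] C:[done,ok]
After 8 (process(A)): A:[] B:[] C:[done,ok]
After 9 (send(from=A, to=B, msg='start')): A:[] B:[start] C:[done,ok]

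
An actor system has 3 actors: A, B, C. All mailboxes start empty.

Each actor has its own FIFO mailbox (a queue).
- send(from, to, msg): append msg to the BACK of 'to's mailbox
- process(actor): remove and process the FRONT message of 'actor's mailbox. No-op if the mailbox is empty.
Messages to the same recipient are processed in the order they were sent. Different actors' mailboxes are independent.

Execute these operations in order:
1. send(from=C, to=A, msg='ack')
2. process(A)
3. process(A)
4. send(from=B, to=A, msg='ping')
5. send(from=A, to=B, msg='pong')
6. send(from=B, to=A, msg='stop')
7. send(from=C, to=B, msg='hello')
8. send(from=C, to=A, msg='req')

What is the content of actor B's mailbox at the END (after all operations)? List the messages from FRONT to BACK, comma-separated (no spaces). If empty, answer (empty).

After 1 (send(from=C, to=A, msg='ack')): A:[ack] B:[] C:[]
After 2 (process(A)): A:[] B:[] C:[]
After 3 (process(A)): A:[] B:[] C:[]
After 4 (send(from=B, to=A, msg='ping')): A:[ping] B:[] C:[]
After 5 (send(from=A, to=B, msg='pong')): A:[ping] B:[pong] C:[]
After 6 (send(from=B, to=A, msg='stop')): A:[ping,stop] B:[pong] C:[]
After 7 (send(from=C, to=B, msg='hello')): A:[ping,stop] B:[pong,hello] C:[]
After 8 (send(from=C, to=A, msg='req')): A:[ping,stop,req] B:[pong,hello] C:[]

Answer: pong,hello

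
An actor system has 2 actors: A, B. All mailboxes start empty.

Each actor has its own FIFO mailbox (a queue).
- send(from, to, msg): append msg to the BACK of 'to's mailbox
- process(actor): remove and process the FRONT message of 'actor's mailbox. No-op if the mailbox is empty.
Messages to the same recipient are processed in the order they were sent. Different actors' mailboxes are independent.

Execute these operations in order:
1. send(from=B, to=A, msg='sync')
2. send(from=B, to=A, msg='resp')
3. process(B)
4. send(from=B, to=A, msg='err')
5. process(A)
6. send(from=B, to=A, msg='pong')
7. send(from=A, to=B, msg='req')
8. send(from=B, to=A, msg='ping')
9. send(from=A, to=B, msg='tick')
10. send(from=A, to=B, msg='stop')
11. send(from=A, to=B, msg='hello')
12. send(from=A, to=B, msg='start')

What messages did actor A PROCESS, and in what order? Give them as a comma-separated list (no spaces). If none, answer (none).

Answer: sync

Derivation:
After 1 (send(from=B, to=A, msg='sync')): A:[sync] B:[]
After 2 (send(from=B, to=A, msg='resp')): A:[sync,resp] B:[]
After 3 (process(B)): A:[sync,resp] B:[]
After 4 (send(from=B, to=A, msg='err')): A:[sync,resp,err] B:[]
After 5 (process(A)): A:[resp,err] B:[]
After 6 (send(from=B, to=A, msg='pong')): A:[resp,err,pong] B:[]
After 7 (send(from=A, to=B, msg='req')): A:[resp,err,pong] B:[req]
After 8 (send(from=B, to=A, msg='ping')): A:[resp,err,pong,ping] B:[req]
After 9 (send(from=A, to=B, msg='tick')): A:[resp,err,pong,ping] B:[req,tick]
After 10 (send(from=A, to=B, msg='stop')): A:[resp,err,pong,ping] B:[req,tick,stop]
After 11 (send(from=A, to=B, msg='hello')): A:[resp,err,pong,ping] B:[req,tick,stop,hello]
After 12 (send(from=A, to=B, msg='start')): A:[resp,err,pong,ping] B:[req,tick,stop,hello,start]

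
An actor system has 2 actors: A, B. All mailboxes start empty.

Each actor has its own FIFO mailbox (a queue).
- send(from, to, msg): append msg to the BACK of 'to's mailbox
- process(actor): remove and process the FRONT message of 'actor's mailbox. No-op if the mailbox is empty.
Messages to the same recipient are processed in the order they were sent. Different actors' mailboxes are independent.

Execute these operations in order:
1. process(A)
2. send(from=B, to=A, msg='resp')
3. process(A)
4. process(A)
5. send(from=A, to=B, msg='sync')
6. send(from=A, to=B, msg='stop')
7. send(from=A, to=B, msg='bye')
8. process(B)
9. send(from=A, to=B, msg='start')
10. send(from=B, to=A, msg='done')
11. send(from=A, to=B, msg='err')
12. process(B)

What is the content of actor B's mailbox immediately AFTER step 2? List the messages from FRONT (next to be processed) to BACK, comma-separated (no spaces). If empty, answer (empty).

After 1 (process(A)): A:[] B:[]
After 2 (send(from=B, to=A, msg='resp')): A:[resp] B:[]

(empty)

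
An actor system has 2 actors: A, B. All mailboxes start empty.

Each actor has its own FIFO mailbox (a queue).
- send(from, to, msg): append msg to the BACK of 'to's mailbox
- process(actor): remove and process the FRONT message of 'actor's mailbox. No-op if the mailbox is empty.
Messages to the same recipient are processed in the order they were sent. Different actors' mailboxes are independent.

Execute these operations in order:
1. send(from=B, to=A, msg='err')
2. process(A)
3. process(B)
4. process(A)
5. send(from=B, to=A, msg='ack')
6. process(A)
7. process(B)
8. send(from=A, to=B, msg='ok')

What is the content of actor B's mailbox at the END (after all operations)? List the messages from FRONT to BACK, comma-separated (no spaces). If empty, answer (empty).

After 1 (send(from=B, to=A, msg='err')): A:[err] B:[]
After 2 (process(A)): A:[] B:[]
After 3 (process(B)): A:[] B:[]
After 4 (process(A)): A:[] B:[]
After 5 (send(from=B, to=A, msg='ack')): A:[ack] B:[]
After 6 (process(A)): A:[] B:[]
After 7 (process(B)): A:[] B:[]
After 8 (send(from=A, to=B, msg='ok')): A:[] B:[ok]

Answer: ok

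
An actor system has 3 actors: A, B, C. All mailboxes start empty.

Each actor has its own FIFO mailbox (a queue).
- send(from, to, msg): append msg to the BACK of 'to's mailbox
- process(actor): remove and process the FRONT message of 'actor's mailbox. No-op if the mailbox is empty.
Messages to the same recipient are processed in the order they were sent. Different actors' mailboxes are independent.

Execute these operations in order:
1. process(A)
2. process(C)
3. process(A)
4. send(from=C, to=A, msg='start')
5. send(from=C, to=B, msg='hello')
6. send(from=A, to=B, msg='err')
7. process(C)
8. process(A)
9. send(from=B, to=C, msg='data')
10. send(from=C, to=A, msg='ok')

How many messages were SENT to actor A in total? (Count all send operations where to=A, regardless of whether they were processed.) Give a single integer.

Answer: 2

Derivation:
After 1 (process(A)): A:[] B:[] C:[]
After 2 (process(C)): A:[] B:[] C:[]
After 3 (process(A)): A:[] B:[] C:[]
After 4 (send(from=C, to=A, msg='start')): A:[start] B:[] C:[]
After 5 (send(from=C, to=B, msg='hello')): A:[start] B:[hello] C:[]
After 6 (send(from=A, to=B, msg='err')): A:[start] B:[hello,err] C:[]
After 7 (process(C)): A:[start] B:[hello,err] C:[]
After 8 (process(A)): A:[] B:[hello,err] C:[]
After 9 (send(from=B, to=C, msg='data')): A:[] B:[hello,err] C:[data]
After 10 (send(from=C, to=A, msg='ok')): A:[ok] B:[hello,err] C:[data]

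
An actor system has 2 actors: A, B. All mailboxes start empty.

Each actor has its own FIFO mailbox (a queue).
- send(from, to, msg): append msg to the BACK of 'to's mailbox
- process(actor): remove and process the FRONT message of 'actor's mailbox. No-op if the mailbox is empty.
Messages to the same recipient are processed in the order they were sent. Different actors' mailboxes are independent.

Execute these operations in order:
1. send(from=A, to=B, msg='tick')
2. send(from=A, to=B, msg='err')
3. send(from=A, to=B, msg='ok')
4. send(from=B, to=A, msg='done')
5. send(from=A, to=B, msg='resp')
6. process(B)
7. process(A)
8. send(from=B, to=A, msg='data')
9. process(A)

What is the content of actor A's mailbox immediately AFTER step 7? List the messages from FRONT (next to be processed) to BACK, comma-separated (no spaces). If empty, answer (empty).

After 1 (send(from=A, to=B, msg='tick')): A:[] B:[tick]
After 2 (send(from=A, to=B, msg='err')): A:[] B:[tick,err]
After 3 (send(from=A, to=B, msg='ok')): A:[] B:[tick,err,ok]
After 4 (send(from=B, to=A, msg='done')): A:[done] B:[tick,err,ok]
After 5 (send(from=A, to=B, msg='resp')): A:[done] B:[tick,err,ok,resp]
After 6 (process(B)): A:[done] B:[err,ok,resp]
After 7 (process(A)): A:[] B:[err,ok,resp]

(empty)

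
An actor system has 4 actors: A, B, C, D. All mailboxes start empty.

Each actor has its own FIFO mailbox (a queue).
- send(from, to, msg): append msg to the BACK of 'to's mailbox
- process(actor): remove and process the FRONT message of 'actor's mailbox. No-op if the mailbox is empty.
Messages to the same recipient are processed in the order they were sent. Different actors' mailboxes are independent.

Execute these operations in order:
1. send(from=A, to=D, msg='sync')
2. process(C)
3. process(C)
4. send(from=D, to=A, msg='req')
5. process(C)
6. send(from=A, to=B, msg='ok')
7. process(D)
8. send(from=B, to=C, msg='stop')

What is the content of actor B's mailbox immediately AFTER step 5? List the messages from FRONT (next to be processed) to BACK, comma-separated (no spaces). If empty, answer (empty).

After 1 (send(from=A, to=D, msg='sync')): A:[] B:[] C:[] D:[sync]
After 2 (process(C)): A:[] B:[] C:[] D:[sync]
After 3 (process(C)): A:[] B:[] C:[] D:[sync]
After 4 (send(from=D, to=A, msg='req')): A:[req] B:[] C:[] D:[sync]
After 5 (process(C)): A:[req] B:[] C:[] D:[sync]

(empty)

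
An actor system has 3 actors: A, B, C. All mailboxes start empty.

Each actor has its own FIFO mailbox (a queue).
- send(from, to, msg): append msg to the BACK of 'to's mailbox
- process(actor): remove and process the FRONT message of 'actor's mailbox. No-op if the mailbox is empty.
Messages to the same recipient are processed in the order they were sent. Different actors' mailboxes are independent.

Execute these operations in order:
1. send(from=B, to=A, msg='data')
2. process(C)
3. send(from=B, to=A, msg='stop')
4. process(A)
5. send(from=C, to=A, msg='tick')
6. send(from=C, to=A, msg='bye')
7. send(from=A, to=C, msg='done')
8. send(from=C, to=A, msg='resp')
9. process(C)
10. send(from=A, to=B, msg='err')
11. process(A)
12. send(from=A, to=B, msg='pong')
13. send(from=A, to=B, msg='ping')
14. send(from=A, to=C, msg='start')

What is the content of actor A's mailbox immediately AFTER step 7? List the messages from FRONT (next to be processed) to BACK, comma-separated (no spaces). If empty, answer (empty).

After 1 (send(from=B, to=A, msg='data')): A:[data] B:[] C:[]
After 2 (process(C)): A:[data] B:[] C:[]
After 3 (send(from=B, to=A, msg='stop')): A:[data,stop] B:[] C:[]
After 4 (process(A)): A:[stop] B:[] C:[]
After 5 (send(from=C, to=A, msg='tick')): A:[stop,tick] B:[] C:[]
After 6 (send(from=C, to=A, msg='bye')): A:[stop,tick,bye] B:[] C:[]
After 7 (send(from=A, to=C, msg='done')): A:[stop,tick,bye] B:[] C:[done]

stop,tick,bye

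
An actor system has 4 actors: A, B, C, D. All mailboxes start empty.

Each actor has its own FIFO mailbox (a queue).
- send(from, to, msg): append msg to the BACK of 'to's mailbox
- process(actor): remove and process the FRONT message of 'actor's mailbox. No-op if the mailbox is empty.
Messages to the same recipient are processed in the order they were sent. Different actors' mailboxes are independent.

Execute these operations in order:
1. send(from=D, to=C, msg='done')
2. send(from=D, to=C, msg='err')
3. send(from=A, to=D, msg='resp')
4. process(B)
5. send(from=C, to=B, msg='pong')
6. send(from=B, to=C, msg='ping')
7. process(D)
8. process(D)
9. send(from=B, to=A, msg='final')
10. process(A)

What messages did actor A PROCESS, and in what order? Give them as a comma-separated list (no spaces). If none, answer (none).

Answer: final

Derivation:
After 1 (send(from=D, to=C, msg='done')): A:[] B:[] C:[done] D:[]
After 2 (send(from=D, to=C, msg='err')): A:[] B:[] C:[done,err] D:[]
After 3 (send(from=A, to=D, msg='resp')): A:[] B:[] C:[done,err] D:[resp]
After 4 (process(B)): A:[] B:[] C:[done,err] D:[resp]
After 5 (send(from=C, to=B, msg='pong')): A:[] B:[pong] C:[done,err] D:[resp]
After 6 (send(from=B, to=C, msg='ping')): A:[] B:[pong] C:[done,err,ping] D:[resp]
After 7 (process(D)): A:[] B:[pong] C:[done,err,ping] D:[]
After 8 (process(D)): A:[] B:[pong] C:[done,err,ping] D:[]
After 9 (send(from=B, to=A, msg='final')): A:[final] B:[pong] C:[done,err,ping] D:[]
After 10 (process(A)): A:[] B:[pong] C:[done,err,ping] D:[]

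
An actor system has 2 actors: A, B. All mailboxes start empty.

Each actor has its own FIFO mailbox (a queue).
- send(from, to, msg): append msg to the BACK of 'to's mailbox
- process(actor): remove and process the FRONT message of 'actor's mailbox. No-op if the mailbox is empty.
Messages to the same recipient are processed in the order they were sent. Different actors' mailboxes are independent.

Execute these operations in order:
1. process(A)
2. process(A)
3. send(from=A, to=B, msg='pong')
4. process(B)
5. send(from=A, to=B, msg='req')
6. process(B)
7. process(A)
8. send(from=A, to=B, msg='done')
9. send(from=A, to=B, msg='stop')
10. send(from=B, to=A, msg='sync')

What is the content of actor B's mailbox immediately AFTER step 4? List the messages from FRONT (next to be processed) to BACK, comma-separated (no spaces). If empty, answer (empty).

After 1 (process(A)): A:[] B:[]
After 2 (process(A)): A:[] B:[]
After 3 (send(from=A, to=B, msg='pong')): A:[] B:[pong]
After 4 (process(B)): A:[] B:[]

(empty)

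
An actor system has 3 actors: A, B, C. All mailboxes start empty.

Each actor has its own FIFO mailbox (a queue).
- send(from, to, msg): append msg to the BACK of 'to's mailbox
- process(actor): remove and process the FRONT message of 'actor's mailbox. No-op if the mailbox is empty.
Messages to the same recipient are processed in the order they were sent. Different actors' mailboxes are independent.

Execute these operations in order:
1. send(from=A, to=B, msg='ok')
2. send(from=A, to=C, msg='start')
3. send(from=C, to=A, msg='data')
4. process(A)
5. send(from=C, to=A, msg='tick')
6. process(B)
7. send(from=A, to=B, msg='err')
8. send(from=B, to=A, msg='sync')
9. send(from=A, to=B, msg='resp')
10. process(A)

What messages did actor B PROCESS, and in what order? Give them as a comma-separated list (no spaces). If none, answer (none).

Answer: ok

Derivation:
After 1 (send(from=A, to=B, msg='ok')): A:[] B:[ok] C:[]
After 2 (send(from=A, to=C, msg='start')): A:[] B:[ok] C:[start]
After 3 (send(from=C, to=A, msg='data')): A:[data] B:[ok] C:[start]
After 4 (process(A)): A:[] B:[ok] C:[start]
After 5 (send(from=C, to=A, msg='tick')): A:[tick] B:[ok] C:[start]
After 6 (process(B)): A:[tick] B:[] C:[start]
After 7 (send(from=A, to=B, msg='err')): A:[tick] B:[err] C:[start]
After 8 (send(from=B, to=A, msg='sync')): A:[tick,sync] B:[err] C:[start]
After 9 (send(from=A, to=B, msg='resp')): A:[tick,sync] B:[err,resp] C:[start]
After 10 (process(A)): A:[sync] B:[err,resp] C:[start]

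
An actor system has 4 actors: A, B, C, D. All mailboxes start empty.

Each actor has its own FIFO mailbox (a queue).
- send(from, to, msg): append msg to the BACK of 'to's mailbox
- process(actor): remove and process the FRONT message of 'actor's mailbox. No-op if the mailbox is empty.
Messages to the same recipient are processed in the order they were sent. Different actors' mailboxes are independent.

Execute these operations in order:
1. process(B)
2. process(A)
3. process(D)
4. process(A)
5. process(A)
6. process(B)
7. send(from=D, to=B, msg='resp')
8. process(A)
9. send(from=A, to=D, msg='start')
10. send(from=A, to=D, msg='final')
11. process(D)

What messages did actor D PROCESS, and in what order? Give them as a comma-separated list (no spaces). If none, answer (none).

Answer: start

Derivation:
After 1 (process(B)): A:[] B:[] C:[] D:[]
After 2 (process(A)): A:[] B:[] C:[] D:[]
After 3 (process(D)): A:[] B:[] C:[] D:[]
After 4 (process(A)): A:[] B:[] C:[] D:[]
After 5 (process(A)): A:[] B:[] C:[] D:[]
After 6 (process(B)): A:[] B:[] C:[] D:[]
After 7 (send(from=D, to=B, msg='resp')): A:[] B:[resp] C:[] D:[]
After 8 (process(A)): A:[] B:[resp] C:[] D:[]
After 9 (send(from=A, to=D, msg='start')): A:[] B:[resp] C:[] D:[start]
After 10 (send(from=A, to=D, msg='final')): A:[] B:[resp] C:[] D:[start,final]
After 11 (process(D)): A:[] B:[resp] C:[] D:[final]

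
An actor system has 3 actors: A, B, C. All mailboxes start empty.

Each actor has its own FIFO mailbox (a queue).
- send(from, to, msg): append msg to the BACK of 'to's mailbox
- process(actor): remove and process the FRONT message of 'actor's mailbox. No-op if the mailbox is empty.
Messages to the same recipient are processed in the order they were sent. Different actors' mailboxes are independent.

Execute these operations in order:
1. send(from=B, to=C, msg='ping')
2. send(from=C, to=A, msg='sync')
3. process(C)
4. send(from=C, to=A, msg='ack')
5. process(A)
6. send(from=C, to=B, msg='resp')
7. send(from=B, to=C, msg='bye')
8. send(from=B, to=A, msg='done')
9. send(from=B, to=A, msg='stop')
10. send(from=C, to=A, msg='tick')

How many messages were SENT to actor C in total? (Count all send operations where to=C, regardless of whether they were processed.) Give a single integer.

Answer: 2

Derivation:
After 1 (send(from=B, to=C, msg='ping')): A:[] B:[] C:[ping]
After 2 (send(from=C, to=A, msg='sync')): A:[sync] B:[] C:[ping]
After 3 (process(C)): A:[sync] B:[] C:[]
After 4 (send(from=C, to=A, msg='ack')): A:[sync,ack] B:[] C:[]
After 5 (process(A)): A:[ack] B:[] C:[]
After 6 (send(from=C, to=B, msg='resp')): A:[ack] B:[resp] C:[]
After 7 (send(from=B, to=C, msg='bye')): A:[ack] B:[resp] C:[bye]
After 8 (send(from=B, to=A, msg='done')): A:[ack,done] B:[resp] C:[bye]
After 9 (send(from=B, to=A, msg='stop')): A:[ack,done,stop] B:[resp] C:[bye]
After 10 (send(from=C, to=A, msg='tick')): A:[ack,done,stop,tick] B:[resp] C:[bye]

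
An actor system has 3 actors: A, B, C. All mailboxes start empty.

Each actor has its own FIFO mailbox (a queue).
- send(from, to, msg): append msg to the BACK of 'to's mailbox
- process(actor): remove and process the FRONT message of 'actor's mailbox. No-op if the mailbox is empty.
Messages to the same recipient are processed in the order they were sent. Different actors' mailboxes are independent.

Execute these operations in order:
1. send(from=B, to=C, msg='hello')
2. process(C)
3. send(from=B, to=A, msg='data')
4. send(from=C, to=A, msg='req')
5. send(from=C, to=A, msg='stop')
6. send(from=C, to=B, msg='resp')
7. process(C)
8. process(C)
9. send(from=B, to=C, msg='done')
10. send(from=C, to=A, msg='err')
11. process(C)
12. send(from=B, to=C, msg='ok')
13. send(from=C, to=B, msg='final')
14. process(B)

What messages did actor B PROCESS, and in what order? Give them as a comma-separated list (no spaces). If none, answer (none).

Answer: resp

Derivation:
After 1 (send(from=B, to=C, msg='hello')): A:[] B:[] C:[hello]
After 2 (process(C)): A:[] B:[] C:[]
After 3 (send(from=B, to=A, msg='data')): A:[data] B:[] C:[]
After 4 (send(from=C, to=A, msg='req')): A:[data,req] B:[] C:[]
After 5 (send(from=C, to=A, msg='stop')): A:[data,req,stop] B:[] C:[]
After 6 (send(from=C, to=B, msg='resp')): A:[data,req,stop] B:[resp] C:[]
After 7 (process(C)): A:[data,req,stop] B:[resp] C:[]
After 8 (process(C)): A:[data,req,stop] B:[resp] C:[]
After 9 (send(from=B, to=C, msg='done')): A:[data,req,stop] B:[resp] C:[done]
After 10 (send(from=C, to=A, msg='err')): A:[data,req,stop,err] B:[resp] C:[done]
After 11 (process(C)): A:[data,req,stop,err] B:[resp] C:[]
After 12 (send(from=B, to=C, msg='ok')): A:[data,req,stop,err] B:[resp] C:[ok]
After 13 (send(from=C, to=B, msg='final')): A:[data,req,stop,err] B:[resp,final] C:[ok]
After 14 (process(B)): A:[data,req,stop,err] B:[final] C:[ok]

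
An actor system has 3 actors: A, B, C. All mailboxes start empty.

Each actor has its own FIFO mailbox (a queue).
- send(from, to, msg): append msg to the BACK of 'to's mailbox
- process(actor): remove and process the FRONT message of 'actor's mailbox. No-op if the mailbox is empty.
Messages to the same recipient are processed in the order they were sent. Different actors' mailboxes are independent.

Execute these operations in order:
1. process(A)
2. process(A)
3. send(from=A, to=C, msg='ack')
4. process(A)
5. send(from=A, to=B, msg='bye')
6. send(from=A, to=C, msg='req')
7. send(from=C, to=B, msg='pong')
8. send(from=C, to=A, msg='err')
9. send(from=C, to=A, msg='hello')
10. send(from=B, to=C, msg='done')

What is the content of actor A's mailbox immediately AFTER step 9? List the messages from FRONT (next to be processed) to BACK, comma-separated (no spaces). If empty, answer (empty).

After 1 (process(A)): A:[] B:[] C:[]
After 2 (process(A)): A:[] B:[] C:[]
After 3 (send(from=A, to=C, msg='ack')): A:[] B:[] C:[ack]
After 4 (process(A)): A:[] B:[] C:[ack]
After 5 (send(from=A, to=B, msg='bye')): A:[] B:[bye] C:[ack]
After 6 (send(from=A, to=C, msg='req')): A:[] B:[bye] C:[ack,req]
After 7 (send(from=C, to=B, msg='pong')): A:[] B:[bye,pong] C:[ack,req]
After 8 (send(from=C, to=A, msg='err')): A:[err] B:[bye,pong] C:[ack,req]
After 9 (send(from=C, to=A, msg='hello')): A:[err,hello] B:[bye,pong] C:[ack,req]

err,hello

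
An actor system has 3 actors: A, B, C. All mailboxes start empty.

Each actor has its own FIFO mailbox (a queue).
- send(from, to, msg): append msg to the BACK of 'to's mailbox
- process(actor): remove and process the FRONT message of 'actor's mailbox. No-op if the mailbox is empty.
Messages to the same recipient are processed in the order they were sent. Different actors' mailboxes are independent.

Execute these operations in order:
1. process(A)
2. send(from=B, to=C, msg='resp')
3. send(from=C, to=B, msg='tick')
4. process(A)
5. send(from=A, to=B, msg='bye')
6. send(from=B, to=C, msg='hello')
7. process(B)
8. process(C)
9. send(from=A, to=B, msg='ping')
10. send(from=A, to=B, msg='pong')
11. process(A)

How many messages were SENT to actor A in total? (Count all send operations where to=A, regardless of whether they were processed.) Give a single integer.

Answer: 0

Derivation:
After 1 (process(A)): A:[] B:[] C:[]
After 2 (send(from=B, to=C, msg='resp')): A:[] B:[] C:[resp]
After 3 (send(from=C, to=B, msg='tick')): A:[] B:[tick] C:[resp]
After 4 (process(A)): A:[] B:[tick] C:[resp]
After 5 (send(from=A, to=B, msg='bye')): A:[] B:[tick,bye] C:[resp]
After 6 (send(from=B, to=C, msg='hello')): A:[] B:[tick,bye] C:[resp,hello]
After 7 (process(B)): A:[] B:[bye] C:[resp,hello]
After 8 (process(C)): A:[] B:[bye] C:[hello]
After 9 (send(from=A, to=B, msg='ping')): A:[] B:[bye,ping] C:[hello]
After 10 (send(from=A, to=B, msg='pong')): A:[] B:[bye,ping,pong] C:[hello]
After 11 (process(A)): A:[] B:[bye,ping,pong] C:[hello]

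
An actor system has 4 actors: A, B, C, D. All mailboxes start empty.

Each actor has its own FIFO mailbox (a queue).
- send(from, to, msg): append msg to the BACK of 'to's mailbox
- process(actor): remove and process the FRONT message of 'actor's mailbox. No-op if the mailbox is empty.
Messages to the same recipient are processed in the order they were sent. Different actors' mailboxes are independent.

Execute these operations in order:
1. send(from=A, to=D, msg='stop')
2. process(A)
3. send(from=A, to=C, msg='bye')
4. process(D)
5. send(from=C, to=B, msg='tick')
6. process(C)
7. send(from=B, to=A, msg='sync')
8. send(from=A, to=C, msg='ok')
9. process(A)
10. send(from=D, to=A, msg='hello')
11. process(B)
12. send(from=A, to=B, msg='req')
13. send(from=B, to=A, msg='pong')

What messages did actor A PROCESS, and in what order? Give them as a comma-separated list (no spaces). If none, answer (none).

After 1 (send(from=A, to=D, msg='stop')): A:[] B:[] C:[] D:[stop]
After 2 (process(A)): A:[] B:[] C:[] D:[stop]
After 3 (send(from=A, to=C, msg='bye')): A:[] B:[] C:[bye] D:[stop]
After 4 (process(D)): A:[] B:[] C:[bye] D:[]
After 5 (send(from=C, to=B, msg='tick')): A:[] B:[tick] C:[bye] D:[]
After 6 (process(C)): A:[] B:[tick] C:[] D:[]
After 7 (send(from=B, to=A, msg='sync')): A:[sync] B:[tick] C:[] D:[]
After 8 (send(from=A, to=C, msg='ok')): A:[sync] B:[tick] C:[ok] D:[]
After 9 (process(A)): A:[] B:[tick] C:[ok] D:[]
After 10 (send(from=D, to=A, msg='hello')): A:[hello] B:[tick] C:[ok] D:[]
After 11 (process(B)): A:[hello] B:[] C:[ok] D:[]
After 12 (send(from=A, to=B, msg='req')): A:[hello] B:[req] C:[ok] D:[]
After 13 (send(from=B, to=A, msg='pong')): A:[hello,pong] B:[req] C:[ok] D:[]

Answer: sync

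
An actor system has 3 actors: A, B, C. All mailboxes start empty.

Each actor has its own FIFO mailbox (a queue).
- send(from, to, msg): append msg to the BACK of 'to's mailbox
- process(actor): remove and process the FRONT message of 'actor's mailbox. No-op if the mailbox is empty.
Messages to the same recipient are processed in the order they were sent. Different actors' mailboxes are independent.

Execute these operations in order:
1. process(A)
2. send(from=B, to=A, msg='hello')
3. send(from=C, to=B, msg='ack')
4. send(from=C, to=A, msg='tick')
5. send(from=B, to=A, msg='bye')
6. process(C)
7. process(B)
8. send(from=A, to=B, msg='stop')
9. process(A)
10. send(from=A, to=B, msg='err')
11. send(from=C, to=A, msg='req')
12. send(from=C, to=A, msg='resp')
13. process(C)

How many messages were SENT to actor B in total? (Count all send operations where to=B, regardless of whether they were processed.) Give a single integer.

Answer: 3

Derivation:
After 1 (process(A)): A:[] B:[] C:[]
After 2 (send(from=B, to=A, msg='hello')): A:[hello] B:[] C:[]
After 3 (send(from=C, to=B, msg='ack')): A:[hello] B:[ack] C:[]
After 4 (send(from=C, to=A, msg='tick')): A:[hello,tick] B:[ack] C:[]
After 5 (send(from=B, to=A, msg='bye')): A:[hello,tick,bye] B:[ack] C:[]
After 6 (process(C)): A:[hello,tick,bye] B:[ack] C:[]
After 7 (process(B)): A:[hello,tick,bye] B:[] C:[]
After 8 (send(from=A, to=B, msg='stop')): A:[hello,tick,bye] B:[stop] C:[]
After 9 (process(A)): A:[tick,bye] B:[stop] C:[]
After 10 (send(from=A, to=B, msg='err')): A:[tick,bye] B:[stop,err] C:[]
After 11 (send(from=C, to=A, msg='req')): A:[tick,bye,req] B:[stop,err] C:[]
After 12 (send(from=C, to=A, msg='resp')): A:[tick,bye,req,resp] B:[stop,err] C:[]
After 13 (process(C)): A:[tick,bye,req,resp] B:[stop,err] C:[]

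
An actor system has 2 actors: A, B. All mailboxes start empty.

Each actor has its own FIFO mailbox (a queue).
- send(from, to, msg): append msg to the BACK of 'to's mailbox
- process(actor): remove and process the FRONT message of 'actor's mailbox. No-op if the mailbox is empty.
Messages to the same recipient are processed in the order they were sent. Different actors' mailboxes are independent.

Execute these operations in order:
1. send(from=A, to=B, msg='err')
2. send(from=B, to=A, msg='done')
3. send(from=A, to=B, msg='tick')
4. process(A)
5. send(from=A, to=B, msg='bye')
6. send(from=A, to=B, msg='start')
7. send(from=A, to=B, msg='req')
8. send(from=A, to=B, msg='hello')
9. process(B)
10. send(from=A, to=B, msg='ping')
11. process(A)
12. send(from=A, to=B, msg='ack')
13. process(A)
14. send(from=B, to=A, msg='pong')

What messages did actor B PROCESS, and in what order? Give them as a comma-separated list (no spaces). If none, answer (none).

Answer: err

Derivation:
After 1 (send(from=A, to=B, msg='err')): A:[] B:[err]
After 2 (send(from=B, to=A, msg='done')): A:[done] B:[err]
After 3 (send(from=A, to=B, msg='tick')): A:[done] B:[err,tick]
After 4 (process(A)): A:[] B:[err,tick]
After 5 (send(from=A, to=B, msg='bye')): A:[] B:[err,tick,bye]
After 6 (send(from=A, to=B, msg='start')): A:[] B:[err,tick,bye,start]
After 7 (send(from=A, to=B, msg='req')): A:[] B:[err,tick,bye,start,req]
After 8 (send(from=A, to=B, msg='hello')): A:[] B:[err,tick,bye,start,req,hello]
After 9 (process(B)): A:[] B:[tick,bye,start,req,hello]
After 10 (send(from=A, to=B, msg='ping')): A:[] B:[tick,bye,start,req,hello,ping]
After 11 (process(A)): A:[] B:[tick,bye,start,req,hello,ping]
After 12 (send(from=A, to=B, msg='ack')): A:[] B:[tick,bye,start,req,hello,ping,ack]
After 13 (process(A)): A:[] B:[tick,bye,start,req,hello,ping,ack]
After 14 (send(from=B, to=A, msg='pong')): A:[pong] B:[tick,bye,start,req,hello,ping,ack]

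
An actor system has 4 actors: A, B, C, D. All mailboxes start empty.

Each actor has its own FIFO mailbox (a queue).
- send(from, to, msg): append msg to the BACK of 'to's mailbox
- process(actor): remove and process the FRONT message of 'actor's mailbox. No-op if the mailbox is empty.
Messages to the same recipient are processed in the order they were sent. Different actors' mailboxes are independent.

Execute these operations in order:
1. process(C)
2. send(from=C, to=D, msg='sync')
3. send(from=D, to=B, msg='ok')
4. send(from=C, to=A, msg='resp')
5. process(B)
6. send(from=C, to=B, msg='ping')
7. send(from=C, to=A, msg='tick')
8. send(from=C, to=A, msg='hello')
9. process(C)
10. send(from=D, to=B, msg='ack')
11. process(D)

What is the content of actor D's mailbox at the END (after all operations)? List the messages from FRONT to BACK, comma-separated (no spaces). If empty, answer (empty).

Answer: (empty)

Derivation:
After 1 (process(C)): A:[] B:[] C:[] D:[]
After 2 (send(from=C, to=D, msg='sync')): A:[] B:[] C:[] D:[sync]
After 3 (send(from=D, to=B, msg='ok')): A:[] B:[ok] C:[] D:[sync]
After 4 (send(from=C, to=A, msg='resp')): A:[resp] B:[ok] C:[] D:[sync]
After 5 (process(B)): A:[resp] B:[] C:[] D:[sync]
After 6 (send(from=C, to=B, msg='ping')): A:[resp] B:[ping] C:[] D:[sync]
After 7 (send(from=C, to=A, msg='tick')): A:[resp,tick] B:[ping] C:[] D:[sync]
After 8 (send(from=C, to=A, msg='hello')): A:[resp,tick,hello] B:[ping] C:[] D:[sync]
After 9 (process(C)): A:[resp,tick,hello] B:[ping] C:[] D:[sync]
After 10 (send(from=D, to=B, msg='ack')): A:[resp,tick,hello] B:[ping,ack] C:[] D:[sync]
After 11 (process(D)): A:[resp,tick,hello] B:[ping,ack] C:[] D:[]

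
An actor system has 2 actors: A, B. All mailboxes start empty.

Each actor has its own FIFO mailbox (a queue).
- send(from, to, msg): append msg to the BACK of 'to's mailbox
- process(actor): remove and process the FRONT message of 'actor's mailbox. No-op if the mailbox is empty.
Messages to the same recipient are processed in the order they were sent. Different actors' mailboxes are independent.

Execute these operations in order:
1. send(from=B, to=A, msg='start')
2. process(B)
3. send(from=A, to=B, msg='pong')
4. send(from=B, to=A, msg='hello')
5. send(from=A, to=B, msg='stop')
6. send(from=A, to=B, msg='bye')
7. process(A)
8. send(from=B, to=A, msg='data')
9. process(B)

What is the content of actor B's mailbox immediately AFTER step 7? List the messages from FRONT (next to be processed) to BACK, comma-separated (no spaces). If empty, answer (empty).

After 1 (send(from=B, to=A, msg='start')): A:[start] B:[]
After 2 (process(B)): A:[start] B:[]
After 3 (send(from=A, to=B, msg='pong')): A:[start] B:[pong]
After 4 (send(from=B, to=A, msg='hello')): A:[start,hello] B:[pong]
After 5 (send(from=A, to=B, msg='stop')): A:[start,hello] B:[pong,stop]
After 6 (send(from=A, to=B, msg='bye')): A:[start,hello] B:[pong,stop,bye]
After 7 (process(A)): A:[hello] B:[pong,stop,bye]

pong,stop,bye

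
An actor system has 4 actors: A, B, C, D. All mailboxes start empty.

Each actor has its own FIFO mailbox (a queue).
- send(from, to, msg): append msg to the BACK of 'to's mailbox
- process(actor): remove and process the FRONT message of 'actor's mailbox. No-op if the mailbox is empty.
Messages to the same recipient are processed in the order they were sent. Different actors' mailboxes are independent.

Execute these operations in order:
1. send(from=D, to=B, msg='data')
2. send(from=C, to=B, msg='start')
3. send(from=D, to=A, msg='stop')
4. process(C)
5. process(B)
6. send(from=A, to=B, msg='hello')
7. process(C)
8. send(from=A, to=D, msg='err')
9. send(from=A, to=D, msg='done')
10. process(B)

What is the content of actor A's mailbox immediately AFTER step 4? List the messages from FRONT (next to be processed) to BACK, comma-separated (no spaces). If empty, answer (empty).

After 1 (send(from=D, to=B, msg='data')): A:[] B:[data] C:[] D:[]
After 2 (send(from=C, to=B, msg='start')): A:[] B:[data,start] C:[] D:[]
After 3 (send(from=D, to=A, msg='stop')): A:[stop] B:[data,start] C:[] D:[]
After 4 (process(C)): A:[stop] B:[data,start] C:[] D:[]

stop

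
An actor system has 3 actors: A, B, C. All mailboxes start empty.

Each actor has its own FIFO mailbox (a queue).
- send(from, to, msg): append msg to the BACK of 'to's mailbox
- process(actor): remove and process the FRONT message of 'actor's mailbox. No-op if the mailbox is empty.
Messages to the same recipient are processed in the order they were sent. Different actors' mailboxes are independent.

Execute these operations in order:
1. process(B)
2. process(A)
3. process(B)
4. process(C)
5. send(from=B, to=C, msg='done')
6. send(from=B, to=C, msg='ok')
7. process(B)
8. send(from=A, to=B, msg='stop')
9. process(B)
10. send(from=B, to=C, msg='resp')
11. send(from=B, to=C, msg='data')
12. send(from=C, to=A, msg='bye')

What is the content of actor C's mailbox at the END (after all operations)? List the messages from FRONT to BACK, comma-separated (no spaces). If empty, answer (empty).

Answer: done,ok,resp,data

Derivation:
After 1 (process(B)): A:[] B:[] C:[]
After 2 (process(A)): A:[] B:[] C:[]
After 3 (process(B)): A:[] B:[] C:[]
After 4 (process(C)): A:[] B:[] C:[]
After 5 (send(from=B, to=C, msg='done')): A:[] B:[] C:[done]
After 6 (send(from=B, to=C, msg='ok')): A:[] B:[] C:[done,ok]
After 7 (process(B)): A:[] B:[] C:[done,ok]
After 8 (send(from=A, to=B, msg='stop')): A:[] B:[stop] C:[done,ok]
After 9 (process(B)): A:[] B:[] C:[done,ok]
After 10 (send(from=B, to=C, msg='resp')): A:[] B:[] C:[done,ok,resp]
After 11 (send(from=B, to=C, msg='data')): A:[] B:[] C:[done,ok,resp,data]
After 12 (send(from=C, to=A, msg='bye')): A:[bye] B:[] C:[done,ok,resp,data]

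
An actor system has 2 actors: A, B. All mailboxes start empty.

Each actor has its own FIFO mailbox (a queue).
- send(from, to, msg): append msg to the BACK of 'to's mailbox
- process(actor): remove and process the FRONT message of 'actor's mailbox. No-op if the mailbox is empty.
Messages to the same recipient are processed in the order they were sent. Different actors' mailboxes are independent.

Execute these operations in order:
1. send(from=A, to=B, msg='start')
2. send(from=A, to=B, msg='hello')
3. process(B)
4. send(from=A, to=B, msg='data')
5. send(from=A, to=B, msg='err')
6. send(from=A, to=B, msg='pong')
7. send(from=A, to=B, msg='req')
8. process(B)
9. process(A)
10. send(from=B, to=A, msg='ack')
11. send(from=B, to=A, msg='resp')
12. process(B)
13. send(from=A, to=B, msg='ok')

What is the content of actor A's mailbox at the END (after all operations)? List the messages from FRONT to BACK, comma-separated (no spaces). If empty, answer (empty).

After 1 (send(from=A, to=B, msg='start')): A:[] B:[start]
After 2 (send(from=A, to=B, msg='hello')): A:[] B:[start,hello]
After 3 (process(B)): A:[] B:[hello]
After 4 (send(from=A, to=B, msg='data')): A:[] B:[hello,data]
After 5 (send(from=A, to=B, msg='err')): A:[] B:[hello,data,err]
After 6 (send(from=A, to=B, msg='pong')): A:[] B:[hello,data,err,pong]
After 7 (send(from=A, to=B, msg='req')): A:[] B:[hello,data,err,pong,req]
After 8 (process(B)): A:[] B:[data,err,pong,req]
After 9 (process(A)): A:[] B:[data,err,pong,req]
After 10 (send(from=B, to=A, msg='ack')): A:[ack] B:[data,err,pong,req]
After 11 (send(from=B, to=A, msg='resp')): A:[ack,resp] B:[data,err,pong,req]
After 12 (process(B)): A:[ack,resp] B:[err,pong,req]
After 13 (send(from=A, to=B, msg='ok')): A:[ack,resp] B:[err,pong,req,ok]

Answer: ack,resp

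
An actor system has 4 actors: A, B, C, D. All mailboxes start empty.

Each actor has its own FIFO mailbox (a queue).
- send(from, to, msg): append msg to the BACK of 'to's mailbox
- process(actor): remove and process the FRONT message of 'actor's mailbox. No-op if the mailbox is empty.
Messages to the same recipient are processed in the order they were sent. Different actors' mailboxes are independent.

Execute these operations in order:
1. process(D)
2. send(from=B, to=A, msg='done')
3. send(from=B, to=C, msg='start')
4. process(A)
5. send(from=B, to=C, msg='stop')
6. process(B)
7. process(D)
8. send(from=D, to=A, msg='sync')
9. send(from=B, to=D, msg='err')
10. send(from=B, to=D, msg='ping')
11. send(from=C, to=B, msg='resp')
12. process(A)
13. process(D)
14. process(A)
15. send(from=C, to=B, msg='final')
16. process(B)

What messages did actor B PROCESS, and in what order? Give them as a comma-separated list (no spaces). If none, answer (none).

After 1 (process(D)): A:[] B:[] C:[] D:[]
After 2 (send(from=B, to=A, msg='done')): A:[done] B:[] C:[] D:[]
After 3 (send(from=B, to=C, msg='start')): A:[done] B:[] C:[start] D:[]
After 4 (process(A)): A:[] B:[] C:[start] D:[]
After 5 (send(from=B, to=C, msg='stop')): A:[] B:[] C:[start,stop] D:[]
After 6 (process(B)): A:[] B:[] C:[start,stop] D:[]
After 7 (process(D)): A:[] B:[] C:[start,stop] D:[]
After 8 (send(from=D, to=A, msg='sync')): A:[sync] B:[] C:[start,stop] D:[]
After 9 (send(from=B, to=D, msg='err')): A:[sync] B:[] C:[start,stop] D:[err]
After 10 (send(from=B, to=D, msg='ping')): A:[sync] B:[] C:[start,stop] D:[err,ping]
After 11 (send(from=C, to=B, msg='resp')): A:[sync] B:[resp] C:[start,stop] D:[err,ping]
After 12 (process(A)): A:[] B:[resp] C:[start,stop] D:[err,ping]
After 13 (process(D)): A:[] B:[resp] C:[start,stop] D:[ping]
After 14 (process(A)): A:[] B:[resp] C:[start,stop] D:[ping]
After 15 (send(from=C, to=B, msg='final')): A:[] B:[resp,final] C:[start,stop] D:[ping]
After 16 (process(B)): A:[] B:[final] C:[start,stop] D:[ping]

Answer: resp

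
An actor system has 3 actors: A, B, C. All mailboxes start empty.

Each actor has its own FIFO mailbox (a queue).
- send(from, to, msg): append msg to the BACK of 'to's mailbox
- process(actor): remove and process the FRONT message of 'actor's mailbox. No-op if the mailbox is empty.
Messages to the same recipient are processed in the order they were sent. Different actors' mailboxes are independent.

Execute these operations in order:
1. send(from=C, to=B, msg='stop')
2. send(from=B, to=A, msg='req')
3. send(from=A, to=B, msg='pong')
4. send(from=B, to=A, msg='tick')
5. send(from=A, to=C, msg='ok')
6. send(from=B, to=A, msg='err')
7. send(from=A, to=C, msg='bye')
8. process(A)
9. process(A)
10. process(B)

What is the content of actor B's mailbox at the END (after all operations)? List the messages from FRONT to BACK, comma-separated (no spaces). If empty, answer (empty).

After 1 (send(from=C, to=B, msg='stop')): A:[] B:[stop] C:[]
After 2 (send(from=B, to=A, msg='req')): A:[req] B:[stop] C:[]
After 3 (send(from=A, to=B, msg='pong')): A:[req] B:[stop,pong] C:[]
After 4 (send(from=B, to=A, msg='tick')): A:[req,tick] B:[stop,pong] C:[]
After 5 (send(from=A, to=C, msg='ok')): A:[req,tick] B:[stop,pong] C:[ok]
After 6 (send(from=B, to=A, msg='err')): A:[req,tick,err] B:[stop,pong] C:[ok]
After 7 (send(from=A, to=C, msg='bye')): A:[req,tick,err] B:[stop,pong] C:[ok,bye]
After 8 (process(A)): A:[tick,err] B:[stop,pong] C:[ok,bye]
After 9 (process(A)): A:[err] B:[stop,pong] C:[ok,bye]
After 10 (process(B)): A:[err] B:[pong] C:[ok,bye]

Answer: pong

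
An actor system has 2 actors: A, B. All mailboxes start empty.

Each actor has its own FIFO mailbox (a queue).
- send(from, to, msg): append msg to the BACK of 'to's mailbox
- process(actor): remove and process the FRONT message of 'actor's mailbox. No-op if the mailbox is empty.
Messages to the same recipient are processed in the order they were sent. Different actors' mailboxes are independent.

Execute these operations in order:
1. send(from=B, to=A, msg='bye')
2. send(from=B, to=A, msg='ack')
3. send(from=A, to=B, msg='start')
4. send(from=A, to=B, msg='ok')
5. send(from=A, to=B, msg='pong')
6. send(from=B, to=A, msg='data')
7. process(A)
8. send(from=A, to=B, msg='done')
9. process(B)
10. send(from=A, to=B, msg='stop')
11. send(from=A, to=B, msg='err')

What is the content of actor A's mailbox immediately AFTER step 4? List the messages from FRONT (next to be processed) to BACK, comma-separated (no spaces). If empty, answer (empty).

After 1 (send(from=B, to=A, msg='bye')): A:[bye] B:[]
After 2 (send(from=B, to=A, msg='ack')): A:[bye,ack] B:[]
After 3 (send(from=A, to=B, msg='start')): A:[bye,ack] B:[start]
After 4 (send(from=A, to=B, msg='ok')): A:[bye,ack] B:[start,ok]

bye,ack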